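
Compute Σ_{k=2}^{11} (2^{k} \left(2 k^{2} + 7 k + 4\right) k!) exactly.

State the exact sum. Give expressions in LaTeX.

The ratio is 2*(2*k**3 + 13*k**2 + 24*k + 13)/(2*k**2 + 7*k + 4).
Factor: A=2*k + 2; B=1; C=k**2 + 7*k/2 + 2.
Solve (2*k + 2)·f(k+1) − (1)·f(k) = k**2 + 7*k/2 + 2.
Bound: deg f ≤ 1.
Solving with deg f ≤ 1: f(k) = (k + 2)/2.
So s_k = (B(k−1)f/C)·t_k = ((k + 2)/(2*k**2 + 7*k + 4))·t_k = 2**k*(k + 2)*factorial(k).
Verify: 2**k*(2*k**2 + 7*k + 4)*factorial(k) matches t_k.
Telescoping: Σ = s_(12) − s_(2) = 27467867750400 − (32) = 27467867750368.

Σ = 27467867750368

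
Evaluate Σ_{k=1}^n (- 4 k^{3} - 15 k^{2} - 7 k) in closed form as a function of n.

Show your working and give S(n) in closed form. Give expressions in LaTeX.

S(n) = n \left(- n^{3} - 7 n^{2} - 12 n - 6\right)

Ratio r(k) = (4*k**3 + 27*k**2 + 49*k + 26)/(k*(4*k**2 + 15*k + 7)).
Take A(k)=1, B(k)=1, C(k)=k**3 + 15*k**2/4 + 7*k/4.
Need (1)·f(k+1) − (1)·f(k) = k**3 + 15*k**2/4 + 7*k/4.
From deg A=0, deg B=0, deg C=3: d=4.
A polynomial solution: f(k) = k*(k - 1)*(k**2 + 4*k + 1)/4.
So s_k = (B(k−1)f/C)·t_k = ((k - 1)*(k**2 + 4*k + 1)/(4*k**2 + 15*k + 7))·t_k = k*(-k**3 - 3*k**2 + 3*k + 1).
Check: Δs_k = k*(-4*k**2 - 15*k - 7). ✓
Σ_(k=1)^n t_k = s_(n+1) − s_(1) = (n*(-n**3 - 7*n**2 - 12*n - 6)) − (0), i.e. n*(-n**3 - 7*n**2 - 12*n - 6).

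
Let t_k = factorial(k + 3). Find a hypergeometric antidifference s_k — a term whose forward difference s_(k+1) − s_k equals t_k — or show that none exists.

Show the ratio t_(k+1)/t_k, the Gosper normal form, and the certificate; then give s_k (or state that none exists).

no hypergeometric antidifference exists

Compute t_(k+1)/t_k: get k + 4.
Normal form (A,B,C) = (k + 4, 1, 1).
Need (k + 4)·f(k+1) − (1)·f(k) = 1.
From deg A=1, deg B=0, deg C=0: d=-1.
Bound -1 < 0, so the key equation has no polynomial solution.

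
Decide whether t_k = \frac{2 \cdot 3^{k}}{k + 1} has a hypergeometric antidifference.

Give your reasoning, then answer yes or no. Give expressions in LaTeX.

No. Not Gosper-summable.

Ratio r(k) = 3*(k + 1)/(k + 2).
Factor: A=3*k + 3; B=k + 2; C=1.
Need (3*k + 3)·f(k+1) − (k + 1)·f(k) = 1.
From deg A=1, deg B=1, deg C=0: d=-1.
Bound -1 < 0, so the key equation has no polynomial solution.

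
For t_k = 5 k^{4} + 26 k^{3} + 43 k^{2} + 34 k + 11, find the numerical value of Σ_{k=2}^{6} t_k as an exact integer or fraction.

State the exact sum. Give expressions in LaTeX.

r(k) = (5*k**4 + 46*k**3 + 151*k**2 + 218*k + 119)/(5*k**4 + 26*k**3 + 43*k**2 + 34*k + 11) after simplifying.
Take A(k)=1, B(k)=1, C(k)=k**4 + 26*k**3/5 + 43*k**2/5 + 34*k/5 + 11/5.
Need (1)·f(k+1) − (1)·f(k) = k**4 + 26*k**3/5 + 43*k**2/5 + 34*k/5 + 11/5.
From deg A=0, deg B=0, deg C=4: d=5.
A polynomial solution: f(k) = k*(k**4 + 4*k**3 + 3*k**2 + 2*k + 1)/5.
Get s_k = R·t_k = k*(k**4 + 4*k**3 + 3*k**2 + 2*k + 1) with R(k) = B(k−1)f(k)/C(k) = k*(k**4 + 4*k**3 + 3*k**2 + 2*k + 1)/(5*k**4 + 26*k**3 + 43*k**2 + 34*k + 11).
s_(k+1) − s_k = 5*k**4 + 26*k**3 + 43*k**2 + 34*k + 11 = t_k.
Sum = s_(7) − s_(2); s_(7) = 27545, s_(2) = 130 ⇒ 27415.

Σ = 27415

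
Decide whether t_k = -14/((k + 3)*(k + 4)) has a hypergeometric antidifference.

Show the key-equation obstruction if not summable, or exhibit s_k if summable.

Ratio r(k) = (k + 3)/(k + 5).
A = k + 3, B = k + 5, C = 1.
f must satisfy (k + 3)·f(k+1) − (k + 4)·f(k) = 1.
d = 1 from the (1,1,0) case.
Solving with deg f ≤ 1: f(k) = k/3.
Get s_k = R·t_k = -14*k/(3*k + 9) with R(k) = B(k−1)f(k)/C(k) = k*(k + 4)/3.
Check: Δs_k = -14/(k**2 + 7*k + 12). ✓

Yes. s_k = -14*k/(3*k + 9).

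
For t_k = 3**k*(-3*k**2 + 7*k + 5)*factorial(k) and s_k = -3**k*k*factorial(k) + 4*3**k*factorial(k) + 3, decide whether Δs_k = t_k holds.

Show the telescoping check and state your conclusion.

Valid: the claim telescopes to t_k.

s_(k+1) = -3*3**k*k**2*factorial(k) + 6*3**k*k*factorial(k) + 9*3**k*factorial(k) + 3
s_(k+1) − s_k = 3**k*(-3*k**2 + 7*k + 5)*factorial(k)
(s_(k+1) − s_k) − t_k = 0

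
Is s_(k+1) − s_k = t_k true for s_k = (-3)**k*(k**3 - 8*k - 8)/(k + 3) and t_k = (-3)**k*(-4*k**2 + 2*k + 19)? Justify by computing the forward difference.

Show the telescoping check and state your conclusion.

s_(k+1) = (-3)**(k + 1)*(-8*k + (k + 1)**3 - 16)/(k + 4)
s_(k+1) − s_k = (-3)**k*(-4*k**4 - 22*k**3 - 4*k**2 + 130*k + 167)/(k**2 + 7*k + 12)
(s_(k+1) − s_k) − t_k = (-3)**k*(4*k**3 + 11*k**2 - 27*k - 61)/(k**2 + 7*k + 12)

Invalid: residual (-3)**k*(4*k**3 + 11*k**2 - 27*k - 61)/(k**2 + 7*k + 12) ≠ 0.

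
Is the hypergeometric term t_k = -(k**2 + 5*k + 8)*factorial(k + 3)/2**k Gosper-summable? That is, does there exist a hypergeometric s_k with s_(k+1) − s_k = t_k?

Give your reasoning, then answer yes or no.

The ratio is (k + 4)*(5*k + (k + 1)**2 + 13)/(2*(k**2 + 5*k + 8)).
Take A(k)=k/2 + 2, B(k)=1, C(k)=k**2 + 5*k + 8.
Solve (k/2 + 2)·f(k+1) − (1)·f(k) = k**2 + 5*k + 8.
Bound: deg f ≤ 1.
Solve for f: f(k) = 2*(k + 2) (degree 1 ≤ 1).
Certificate R = B(k−1)f/C = 2*(k + 2)/(k**2 + 5*k + 8) gives s_k = -2**(1 - k)*(k + 2)*factorial(k + 3).
Δs = -(k**2 + 5*k + 8)*factorial(k + 3)/2**k, as required.

Yes. s_k = -2**(1 - k)*(k + 2)*factorial(k + 3).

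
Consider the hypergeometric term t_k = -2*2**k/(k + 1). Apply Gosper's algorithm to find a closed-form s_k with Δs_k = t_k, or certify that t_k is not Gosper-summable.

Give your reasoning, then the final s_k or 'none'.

t_(k+1)/t_k = 2*(k + 1)/(k + 2).
So A=2*k + 2 and B=k + 2, with C=1.
Solve (2*k + 2)·f(k+1) − (k + 1)·f(k) = 1.
From deg A=1, deg B=1, deg C=0: d=-1.
Negative degree bound (-1): no f exists, t_k not Gosper-summable.

not Gosper-summable; s_k does not exist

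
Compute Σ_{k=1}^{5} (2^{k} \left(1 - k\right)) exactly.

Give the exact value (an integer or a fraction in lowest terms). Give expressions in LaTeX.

t_(k+1)/t_k = 2*k/(k - 1).
Gosper form: A/B · C(k+1)/C(k) with A=2, B=1, C=k - 1.
f must satisfy (2)·f(k+1) − (1)·f(k) = k - 1.
Bound: deg f ≤ 1.
Solving with deg f ≤ 1: f(k) = k - 3.
Then R = B(k−1)f/C = (k - 3)/(k - 1), so s_k = R(k)·t_k = 2**k*(3 - k).
s_(k+1) − s_k = 2**k*(1 - k) = t_k.
Evaluate s at k=6 and k=1: -192 and 4; difference -196.

Σ = -196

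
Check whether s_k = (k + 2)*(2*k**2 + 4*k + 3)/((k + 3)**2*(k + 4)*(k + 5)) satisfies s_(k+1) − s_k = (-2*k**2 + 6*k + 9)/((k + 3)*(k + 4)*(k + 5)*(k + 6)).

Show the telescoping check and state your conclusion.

s_(k+1) = (k + 3)*(4*k + 2*(k + 1)**2 + 7)/((k + 4)**2*(k + 5)*(k + 6))
s_(k+1) − s_k = (-2*k**4 - 4*k**3 + 43*k**2 + 135*k + 99)/(k**6 + 25*k**5 + 257*k**4 + 1391*k**3 + 4182*k**2 + 6624*k + 4320)
(s_(k+1) − s_k) − t_k = (4*k**3 + 16*k**2 - 9)/(k**6 + 25*k**5 + 257*k**4 + 1391*k**3 + 4182*k**2 + 6624*k + 4320)

Invalid: residual (4*k**3 + 16*k**2 - 9)/(k**6 + 25*k**5 + 257*k**4 + 1391*k**3 + 4182*k**2 + 6624*k + 4320) ≠ 0.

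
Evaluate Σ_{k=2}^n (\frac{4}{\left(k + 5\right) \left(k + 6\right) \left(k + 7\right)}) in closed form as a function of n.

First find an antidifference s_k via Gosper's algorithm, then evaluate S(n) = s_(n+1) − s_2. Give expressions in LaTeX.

S(n) = \frac{n^{2} + 13 n - 14}{28 \left(n^{2} + 13 n + 42\right)}

Step 1: r(k) = (k + 5)/(k + 8).
Normal form (A,B,C) = (k + 5, k + 8, 1).
Solve (k + 5)·f(k+1) − (k + 7)·f(k) = 1.
Bound: deg f ≤ 2.
Coefficient equations give f(k) = k*(k + 11)/60.
So s_k = (B(k−1)f/C)·t_k = (k*(k + 7)*(k + 11)/60)·t_k = k*(k + 11)/(15*(k + 5)*(k + 6)).
s_(k+1) − s_k = 4/(k**3 + 18*k**2 + 107*k + 210) = t_k.
Telescope: S(n) = s_(n+1) − s_(2) = (n**2 + 13*n + 12)/(15*(n**2 + 13*n + 42)) − (13/420) = (n**2 + 13*n - 14)/(28*(n**2 + 13*n + 42)).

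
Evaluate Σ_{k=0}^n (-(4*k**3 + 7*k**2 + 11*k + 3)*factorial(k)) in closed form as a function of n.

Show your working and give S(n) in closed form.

Ratio r(k) = (4*k**4 + 23*k**3 + 56*k**2 + 62*k + 25)/(4*k**3 + 7*k**2 + 11*k + 3).
A = k + 1, B = 1, C = k**3 + 7*k**2/4 + 11*k/4 + 3/4.
Set up (k + 1)·f(k+1) − (1)·f(k) − (k**3 + 7*k**2/4 + 11*k/4 + 3/4) = 0.
d = 2 from the (1,0,3) case.
Solving with deg f ≤ 2: f(k) = k*(4*k - 1)/4.
Certificate R = B(k−1)f/C = k*(4*k - 1)/(4*k**3 + 7*k**2 + 11*k + 3) gives s_k = -k*(4*k - 1)*factorial(k).
Check: Δs_k = -(4*k**3 + 7*k**2 + 11*k + 3)*factorial(k). ✓
s_(n+1) = -(n + 1)*(4*n + 3)*factorial(n + 1) and s_(0) = 0, so S(n) = -(n + 1)*(4*n + 3)*factorial(n + 1).

S(n) = -(n + 1)*(4*n + 3)*factorial(n + 1)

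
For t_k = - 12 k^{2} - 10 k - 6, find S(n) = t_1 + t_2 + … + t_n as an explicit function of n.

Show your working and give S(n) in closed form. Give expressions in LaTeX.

Step 1: r(k) = (6*k**2 + 17*k + 14)/(6*k**2 + 5*k + 3).
So A=1 and B=1, with C=k**2 + 5*k/6 + 1/2.
f must satisfy (1)·f(k+1) − (1)·f(k) = k**2 + 5*k/6 + 1/2.
d = 3 from the (0,0,2) case.
Match coefficients ⇒ f(k) = k*(4*k**2 - k + 3)/12.
R(k) = B(k−1)·f(k)/C(k) = k*(4*k**2 - k + 3)/(2*(6*k**2 + 5*k + 3)); s_k = R·t_k = k*(-4*k**2 + k - 3).
Δs = -12*k**2 - 10*k - 6, as required.
Telescope: S(n) = s_(n+1) − s_(1) = -4*n**3 - 11*n**2 - 13*n - 6 − (-6) = n*(-4*n**2 - 11*n - 13).

S(n) = n \left(- 4 n^{2} - 11 n - 13\right)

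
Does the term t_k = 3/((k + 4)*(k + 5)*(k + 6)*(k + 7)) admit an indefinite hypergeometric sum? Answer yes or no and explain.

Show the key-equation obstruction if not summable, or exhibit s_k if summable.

Yes. s_k = k*(k**2 + 15*k + 74)/(120*(k + 4)*(k + 5)*(k + 6)).

t_(k+1)/t_k = (k + 4)/(k + 8).
Normal form (A,B,C) = (k + 4, k + 8, 1).
Set up (k + 4)·f(k+1) − (k + 7)·f(k) − (1) = 0.
From deg A=1, deg B=1, deg C=0: d=3.
Solving with deg f ≤ 3: f(k) = k*(k**2 + 15*k + 74)/360.
Get s_k = R·t_k = k*(k**2 + 15*k + 74)/(120*(k + 4)*(k + 5)*(k + 6)) with R(k) = B(k−1)f(k)/C(k) = k*(k + 7)*(k**2 + 15*k + 74)/360.
Check: Δs_k = 3/(k**4 + 22*k**3 + 179*k**2 + 638*k + 840). ✓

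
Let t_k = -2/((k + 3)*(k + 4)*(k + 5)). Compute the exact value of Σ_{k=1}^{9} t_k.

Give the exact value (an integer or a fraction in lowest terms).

Σ = -81/1820

t_(k+1)/t_k = (k + 3)/(k + 6).
So A=k + 3 and B=k + 6, with C=1.
Key eq: (k + 3)·f(k+1) = (k + 5)·f(k) + (1).
From deg A=1, deg B=1, deg C=0: d=2.
A polynomial solution: f(k) = k*(k + 7)/24.
Certificate R = B(k−1)f/C = k*(k + 5)*(k + 7)/24 gives s_k = k*(-k - 7)/(12*(k + 3)*(k + 4)).
Check: Δs_k = -2/(k**3 + 12*k**2 + 47*k + 60). ✓
Telescoping: Σ = s_(10) − s_(1) = -85/1092 − (-1/30) = -81/1820.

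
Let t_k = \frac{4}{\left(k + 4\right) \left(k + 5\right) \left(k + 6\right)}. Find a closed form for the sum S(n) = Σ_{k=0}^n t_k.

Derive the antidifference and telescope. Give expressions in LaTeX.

Compute t_(k+1)/t_k: get (k + 4)/(k + 7).
Gosper form: A/B · C(k+1)/C(k) with A=k + 4, B=k + 7, C=1.
Set up (k + 4)·f(k+1) − (k + 6)·f(k) − (1) = 0.
Degrees (1,1,0) ⇒ d ≤ 2.
Match coefficients ⇒ f(k) = k*(k + 9)/40.
R(k) = B(k−1)·f(k)/C(k) = k*(k + 6)*(k + 9)/40; s_k = R·t_k = k*(k + 9)/(10*(k + 4)*(k + 5)).
Verify: 4/(k**3 + 15*k**2 + 74*k + 120) matches t_k.
Telescope: S(n) = s_(n+1) − s_(0) = (n**2 + 11*n + 10)/(10*(n**2 + 11*n + 30)) − (0) = (n**2 + 11*n + 10)/(10*(n**2 + 11*n + 30)).

S(n) = \frac{n^{2} + 11 n + 10}{10 \left(n^{2} + 11 n + 30\right)}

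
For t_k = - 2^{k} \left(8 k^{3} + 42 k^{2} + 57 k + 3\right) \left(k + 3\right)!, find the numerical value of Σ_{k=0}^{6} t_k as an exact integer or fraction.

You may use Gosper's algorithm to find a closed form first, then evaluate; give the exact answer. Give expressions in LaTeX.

Σ = -86394470418

The ratio is 2*(8*k**4 + 98*k**3 + 429*k**2 + 770*k + 440)/(8*k**3 + 42*k**2 + 57*k + 3).
Normal form (A,B,C) = (2*k + 8, 1, k**3 + 21*k**2/4 + 57*k/8 + 3/8).
f must satisfy (2*k + 8)·f(k+1) − (1)·f(k) = k**3 + 21*k**2/4 + 57*k/8 + 3/8.
From deg A=1, deg B=0, deg C=3: d=2.
Solving with deg f ≤ 2: f(k) = (k - 1)*(4*k + 3)/8.
Then R = B(k−1)f/C = (k - 1)*(4*k + 3)/(8*k**3 + 42*k**2 + 57*k + 3), so s_k = R(k)·t_k = -2**k*(k - 1)*(4*k + 3)*factorial(k + 3).
Verify: -2**k*(8*k**3 + 42*k**2 + 57*k + 3)*factorial(k + 3) matches t_k.
Σ_(k=0)^(6) t_k = s_(7) − s_(0) = -86394470400 − (18) = -86394470418.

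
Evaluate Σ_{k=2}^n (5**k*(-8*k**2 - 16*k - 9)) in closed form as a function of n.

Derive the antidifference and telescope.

Step 1: r(k) = 5*(8*k**2 + 32*k + 33)/(8*k**2 + 16*k + 9).
A = 5, B = 1, C = k**2 + 2*k + 9/8.
Set up (5)·f(k+1) − (1)·f(k) − (k**2 + 2*k + 9/8) = 0.
d = 2 from the (0,0,2) case.
A polynomial solution: f(k) = (2*k**2 - k + 1)/8.
Certificate R = B(k−1)f/C = (2*k**2 - k + 1)/(8*k**2 + 16*k + 9) gives s_k = 5**k*(-2*k**2 + k - 1).
Δs = 5**k*(-8*k**2 - 16*k - 9), as required.
s_(n+1) = 5**(n + 1)*(-2*n**2 - 3*n - 2) and s_(2) = -175, so S(n) = -10*5**n*n**2 - 15*5**n*n - 10*5**n + 175.

S(n) = -10*5**n*n**2 - 15*5**n*n - 10*5**n + 175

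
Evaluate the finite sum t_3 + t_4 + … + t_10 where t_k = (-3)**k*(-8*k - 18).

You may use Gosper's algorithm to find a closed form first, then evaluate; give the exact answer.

Σ = -4428432

Compute t_(k+1)/t_k: get 3*(-4*k - 13)/(4*k + 9).
Factor: A=-3; B=1; C=k + 9/4.
Need (-3)·f(k+1) − (1)·f(k) = k + 9/4.
Bound: deg f ≤ 1.
Solving with deg f ≤ 1: f(k) = -(2*k + 3)/8.
R(k) = B(k−1)·f(k)/C(k) = -(2*k + 3)/(2*(4*k + 9)); s_k = R·t_k = (-3)**k*(2*k + 3).
Check: Δs_k = (-3)**k*(-8*k - 18). ✓
Telescoping: Σ = s_(11) − s_(3) = -4428675 − (-243) = -4428432.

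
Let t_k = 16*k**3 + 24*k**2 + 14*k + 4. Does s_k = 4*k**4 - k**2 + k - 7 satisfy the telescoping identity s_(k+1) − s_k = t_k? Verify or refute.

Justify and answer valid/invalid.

s_(k+1) = k + 4*(k + 1)**4 - (k + 1)**2 - 6
s_(k+1) − s_k = 16*k**3 + 24*k**2 + 14*k + 4
(s_(k+1) − s_k) − t_k = 0

valid; difference matches t_k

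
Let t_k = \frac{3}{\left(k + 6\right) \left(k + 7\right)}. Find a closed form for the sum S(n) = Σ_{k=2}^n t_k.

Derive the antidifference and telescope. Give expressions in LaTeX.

S(n) = \frac{3 \left(n - 1\right)}{8 \left(n + 7\right)}

t_(k+1)/t_k = (k + 6)/(k + 8).
Normal form (A,B,C) = (k + 6, k + 8, 1).
Set up (k + 6)·f(k+1) − (k + 7)·f(k) − (1) = 0.
Bound: deg f ≤ 1.
Solve for f: f(k) = k/6 (degree 1 ≤ 1).
Then R = B(k−1)f/C = k*(k + 7)/6, so s_k = R(k)·t_k = k/(2*(k + 6)).
s_(k+1) − s_k = 3/(k**2 + 13*k + 42) = t_k.
s_(n+1) = (n + 1)/(2*(n + 7)) and s_(2) = 1/8, so S(n) = 3*(n - 1)/(8*(n + 7)).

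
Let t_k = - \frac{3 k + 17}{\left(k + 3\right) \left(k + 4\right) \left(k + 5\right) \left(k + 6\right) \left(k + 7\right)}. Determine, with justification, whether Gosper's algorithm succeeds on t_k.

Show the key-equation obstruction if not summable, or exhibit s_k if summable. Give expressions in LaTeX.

Yes. s_k = \frac{k \left(- k^{2} - 13 k - 54\right)}{72 \left(k^{3} + 13 k^{2} + 54 k + 72\right)}.

Step 1: r(k) = (k + 3)*(3*k + 20)/((k + 8)*(3*k + 17)).
Factor: A=k + 3; B=k + 8; C=k + 17/3.
f must satisfy (k + 3)·f(k+1) − (k + 7)·f(k) = k + 17/3.
Bound: deg f ≤ 4.
Coefficient equations give f(k) = k*(k + 5)*(k**2 + 13*k + 54)/216.
Certificate R = B(k−1)f/C = k*(k + 5)*(k + 7)*(k**2 + 13*k + 54)/(72*(3*k + 17)) gives s_k = k*(-k**2 - 13*k - 54)/(72*(k**3 + 13*k**2 + 54*k + 72)).
Check: Δs_k = (-3*k - 17)/(k**5 + 25*k**4 + 245*k**3 + 1175*k**2 + 2754*k + 2520). ✓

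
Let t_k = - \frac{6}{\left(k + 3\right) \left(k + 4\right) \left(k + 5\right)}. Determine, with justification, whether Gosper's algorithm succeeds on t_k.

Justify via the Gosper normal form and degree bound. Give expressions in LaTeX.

Step 1: r(k) = (k + 3)/(k + 6).
Take A(k)=k + 3, B(k)=k + 6, C(k)=1.
Key eq: (k + 3)·f(k+1) = (k + 5)·f(k) + (1).
Degrees (1,1,0) ⇒ d ≤ 2.
A polynomial solution: f(k) = k*(k + 7)/24.
R(k) = B(k−1)·f(k)/C(k) = k*(k + 5)*(k + 7)/24; s_k = R·t_k = k*(-k - 7)/(4*(k + 3)*(k + 4)).
s_(k+1) − s_k = -6/(k**3 + 12*k**2 + 47*k + 60) = t_k.

Yes. s_k = \frac{k \left(- k - 7\right)}{4 \left(k + 3\right) \left(k + 4\right)}.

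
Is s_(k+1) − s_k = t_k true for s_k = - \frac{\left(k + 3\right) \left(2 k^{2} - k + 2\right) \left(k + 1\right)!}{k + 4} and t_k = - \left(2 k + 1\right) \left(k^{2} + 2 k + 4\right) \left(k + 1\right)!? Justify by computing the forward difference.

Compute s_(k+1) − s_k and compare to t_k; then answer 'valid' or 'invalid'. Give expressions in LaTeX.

s_(k+1) = -(k + 4)*(2*k**2 + 3*k + 3)*factorial(k + 2)/(k + 5)
s_(k+1) − s_k = -(2*k**5 + 21*k**4 + 82*k**3 + 166*k**2 + 191*k + 66)*factorial(k + 1)/((k + 4)*(k + 5))
(s_(k+1) − s_k) − t_k = (2*k**4 + 13*k**3 + 28*k**2 + 45*k + 14)*factorial(k + 1)/((k + 4)*(k + 5))

Invalid: residual \frac{\left(2 k^{4} + 13 k^{3} + 28 k^{2} + 45 k + 14\right) \left(k + 1\right)!}{\left(k + 4\right) \left(k + 5\right)} ≠ 0.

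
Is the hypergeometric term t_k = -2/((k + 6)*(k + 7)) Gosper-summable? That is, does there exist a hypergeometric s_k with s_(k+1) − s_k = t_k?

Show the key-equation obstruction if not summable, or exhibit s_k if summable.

Yes. s_k = -k/(3*k + 18).

Ratio r(k) = (k + 6)/(k + 8).
A = k + 6, B = k + 8, C = 1.
Solve (k + 6)·f(k+1) − (k + 7)·f(k) = 1.
Bound: deg f ≤ 1.
A polynomial solution: f(k) = k/6.
Get s_k = R·t_k = -k/(3*k + 18) with R(k) = B(k−1)f(k)/C(k) = k*(k + 7)/6.
s_(k+1) − s_k = -2/(k**2 + 13*k + 42) = t_k.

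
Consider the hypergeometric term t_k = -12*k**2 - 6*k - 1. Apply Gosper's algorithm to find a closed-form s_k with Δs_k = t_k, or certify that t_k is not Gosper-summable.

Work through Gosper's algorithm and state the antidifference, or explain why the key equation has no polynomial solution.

Step 1: r(k) = (12*k**2 + 30*k + 19)/(12*k**2 + 6*k + 1).
A = 1, B = 1, C = k**2 + k/2 + 1/12.
Solve (1)·f(k+1) − (1)·f(k) = k**2 + k/2 + 1/12.
d = 3 from the (0,0,2) case.
A polynomial solution: f(k) = k**2*(4*k - 3)/12.
Get s_k = R·t_k = k**2*(3 - 4*k) with R(k) = B(k−1)f(k)/C(k) = k**2*(4*k - 3)/(12*k**2 + 6*k + 1).
Check: Δs_k = -12*k**2 - 6*k - 1. ✓

s_k = k**2*(3 - 4*k)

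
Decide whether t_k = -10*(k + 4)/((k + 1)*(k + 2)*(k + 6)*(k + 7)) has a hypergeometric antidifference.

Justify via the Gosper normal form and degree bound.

Yes. s_k = 5*k*(-k - 7)/(6*(k**2 + 7*k + 6)).

r(k) = (k + 1)*(k + 5)*(k + 6)/((k + 3)*(k + 4)*(k + 8)) after simplifying.
Gosper form: A/B · C(k+1)/C(k) with A=k + 1, B=k + 8, C=k**4 + 16*k**3 + 95*k**2 + 248*k + 240.
f must satisfy (k + 1)·f(k+1) − (k + 7)·f(k) = k**4 + 16*k**3 + 95*k**2 + 248*k + 240.
From deg A=1, deg B=1, deg C=4: d=6.
Coefficient equations give f(k) = k*(k + 2)*(k + 3)*(k + 4)*(k + 5)*(k + 7)/12.
Then R = B(k−1)f/C = k*(k + 2)*(k + 7)**2/(12*(k + 4)), so s_k = R(k)·t_k = 5*k*(-k - 7)/(6*(k**2 + 7*k + 6)).
Δs = 10*(-k - 4)/(k**4 + 16*k**3 + 83*k**2 + 152*k + 84), as required.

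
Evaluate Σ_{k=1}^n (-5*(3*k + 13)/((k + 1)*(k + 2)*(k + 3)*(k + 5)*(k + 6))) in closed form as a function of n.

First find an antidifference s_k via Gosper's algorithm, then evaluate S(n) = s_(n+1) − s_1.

S(n) = 5*n*(-n**2 - 11*n - 36)/(36*(n**3 + 11*n**2 + 36*n + 36))

Compute t_(k+1)/t_k: get (k + 1)*(k + 5)*(3*k + 16)/((k + 4)*(k + 7)*(3*k + 13)).
Factor: A=k + 1; B=k + 7; C=k**2 + 25*k/3 + 52/3.
Key eq: (k + 1)·f(k+1) = (k + 6)·f(k) + (k**2 + 25*k/3 + 52/3).
Bound: deg f ≤ 5.
Solving with deg f ≤ 5: f(k) = k*(k + 3)*(k + 4)*(k**2 + 8*k + 17)/30.
Then R = B(k−1)f/C = k*(k + 3)*(k + 6)*(k**2 + 8*k + 17)/(10*(3*k + 13)), so s_k = R(k)·t_k = k*(-k**2 - 8*k - 17)/(2*(k**3 + 8*k**2 + 17*k + 10)).
s_(k+1) − s_k = 5*(-3*k - 13)/(k**5 + 17*k**4 + 107*k**3 + 307*k**2 + 396*k + 180) = t_k.
s_(n+1) = (-n**3 - 11*n**2 - 36*n - 26)/(2*(n**3 + 11*n**2 + 36*n + 36)) and s_(1) = -13/36, so S(n) = 5*n*(-n**2 - 11*n - 36)/(36*(n**3 + 11*n**2 + 36*n + 36)).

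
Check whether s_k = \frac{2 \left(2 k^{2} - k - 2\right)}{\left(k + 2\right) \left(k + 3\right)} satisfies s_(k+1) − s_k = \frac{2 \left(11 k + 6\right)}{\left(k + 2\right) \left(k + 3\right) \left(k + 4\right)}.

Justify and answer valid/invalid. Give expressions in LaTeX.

s_(k+1) = 2*(-k + 2*(k + 1)**2 - 3)/((k + 3)*(k + 4))
s_(k+1) − s_k = 2*(11*k + 6)/(k**3 + 9*k**2 + 26*k + 24)
(s_(k+1) − s_k) − t_k = 0

valid; difference matches t_k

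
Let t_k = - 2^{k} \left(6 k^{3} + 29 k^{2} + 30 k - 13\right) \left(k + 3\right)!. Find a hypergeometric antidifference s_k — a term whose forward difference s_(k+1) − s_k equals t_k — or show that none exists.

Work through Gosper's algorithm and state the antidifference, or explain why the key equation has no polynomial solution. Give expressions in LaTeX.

s_k = 2^{k} \left(- 3 k^{2} + 2 k + 3\right) \left(k + 3\right)!

t_(k+1)/t_k = 2*(6*k**4 + 71*k**3 + 294*k**2 + 476*k + 208)/(6*k**3 + 29*k**2 + 30*k - 13).
So A=2*k + 8 and B=1, with C=k**3 + 29*k**2/6 + 5*k - 13/6.
Need (2*k + 8)·f(k+1) − (1)·f(k) = k**3 + 29*k**2/6 + 5*k - 13/6.
d = 2 from the (1,0,3) case.
Solve for f: f(k) = (3*k**2 - 2*k - 3)/6 (degree 2 ≤ 2).
R(k) = B(k−1)·f(k)/C(k) = (3*k**2 - 2*k - 3)/(6*k**3 + 29*k**2 + 30*k - 13); s_k = R·t_k = 2**k*(-3*k**2 + 2*k + 3)*factorial(k + 3).
Δs = -2**k*(6*k**3 + 29*k**2 + 30*k - 13)*factorial(k + 3), as required.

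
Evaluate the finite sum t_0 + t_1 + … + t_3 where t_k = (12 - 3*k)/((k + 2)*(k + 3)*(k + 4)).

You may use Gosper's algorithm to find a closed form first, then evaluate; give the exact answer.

Σ = 5/7

Ratio r(k) = (k - 3)*(k + 2)/((k - 4)*(k + 5)).
Take A(k)=k + 2, B(k)=k + 5, C(k)=k - 4.
Need (k + 2)·f(k+1) − (k + 4)·f(k) = k - 4.
deg f ≤ 2 (via 1,1,1).
Solve for f: f(k) = -k*(k + 11)/6 (degree 2 ≤ 2).
R(k) = B(k−1)·f(k)/C(k) = -k*(k + 4)*(k + 11)/(6*(k - 4)); s_k = R·t_k = k*(k + 11)/(2*(k + 2)*(k + 3)).
Check: Δs_k = 3*(4 - k)/(k**3 + 9*k**2 + 26*k + 24). ✓
Σ_(k=0)^(3) t_k = s_(4) − s_(0) = 5/7 − (0) = 5/7.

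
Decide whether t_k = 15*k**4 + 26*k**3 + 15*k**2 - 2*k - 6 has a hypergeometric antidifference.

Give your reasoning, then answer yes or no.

t_(k+1)/t_k = (15*k**4 + 86*k**3 + 183*k**2 + 166*k + 48)/(15*k**4 + 26*k**3 + 15*k**2 - 2*k - 6).
Take A(k)=1, B(k)=1, C(k)=k**4 + 26*k**3/15 + k**2 - 2*k/15 - 2/5.
Key eq: (1)·f(k+1) = (1)·f(k) + (k**4 + 26*k**3/15 + k**2 - 2*k/15 - 2/5).
Bound: deg f ≤ 5.
Match coefficients ⇒ f(k) = k*(k + 1)*(3*k**3 - 4*k**2 + k - 3)/15.
Certificate R = B(k−1)f/C = k*(3*k**3 - 4*k**2 + k - 3)/(15*k**3 + 11*k**2 + 4*k - 6) gives s_k = k*(3*k**4 - k**3 - 3*k**2 - 2*k - 3).
Verify: 15*k**4 + 26*k**3 + 15*k**2 - 2*k - 6 matches t_k.

Yes. s_k = k*(3*k**4 - k**3 - 3*k**2 - 2*k - 3).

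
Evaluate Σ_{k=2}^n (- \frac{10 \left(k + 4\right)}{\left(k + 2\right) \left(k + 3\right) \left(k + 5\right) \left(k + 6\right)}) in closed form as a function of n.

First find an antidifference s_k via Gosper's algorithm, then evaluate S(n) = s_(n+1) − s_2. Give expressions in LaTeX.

S(n) = \frac{5 \left(- n^{2} - 9 n + 10\right)}{28 \left(n^{2} + 9 n + 18\right)}

t_(k+1)/t_k = (k + 2)*(k + 5)**2/((k + 4)**2*(k + 7)).
Take A(k)=k + 2, B(k)=k + 7, C(k)=k**2 + 8*k + 16.
f must satisfy (k + 2)·f(k+1) − (k + 6)·f(k) = k**2 + 8*k + 16.
From deg A=1, deg B=1, deg C=2: d=4.
Match coefficients ⇒ f(k) = k*(k + 3)*(k + 4)*(k + 7)/20.
R(k) = B(k−1)·f(k)/C(k) = k*(k + 3)*(k + 6)*(k + 7)/(20*(k + 4)); s_k = R·t_k = k*(-k - 7)/(2*(k**2 + 7*k + 10)).
Check: Δs_k = 10*(-k - 4)/(k**4 + 16*k**3 + 91*k**2 + 216*k + 180). ✓
Evaluate: s_(n+1) = (-n**2 - 9*n - 8)/(2*(n**2 + 9*n + 18)); subtract s_(2) = -9/28 ⇒ S(n) = 5*(-n**2 - 9*n + 10)/(28*(n**2 + 9*n + 18)).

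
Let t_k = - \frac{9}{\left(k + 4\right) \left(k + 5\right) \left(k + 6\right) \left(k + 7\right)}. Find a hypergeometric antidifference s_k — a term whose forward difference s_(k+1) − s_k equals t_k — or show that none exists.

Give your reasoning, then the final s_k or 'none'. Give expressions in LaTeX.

s_k = \frac{k \left(- k^{2} - 15 k - 74\right)}{40 \left(k + 4\right) \left(k + 5\right) \left(k + 6\right)}

t_(k+1)/t_k = (k + 4)/(k + 8).
Gosper form: A/B · C(k+1)/C(k) with A=k + 4, B=k + 8, C=1.
Solve (k + 4)·f(k+1) − (k + 7)·f(k) = 1.
Degrees (1,1,0) ⇒ d ≤ 3.
Coefficient equations give f(k) = k*(k**2 + 15*k + 74)/360.
Get s_k = R·t_k = k*(-k**2 - 15*k - 74)/(40*(k + 4)*(k + 5)*(k + 6)) with R(k) = B(k−1)f(k)/C(k) = k*(k + 7)*(k**2 + 15*k + 74)/360.
Δs = -9/(k**4 + 22*k**3 + 179*k**2 + 638*k + 840), as required.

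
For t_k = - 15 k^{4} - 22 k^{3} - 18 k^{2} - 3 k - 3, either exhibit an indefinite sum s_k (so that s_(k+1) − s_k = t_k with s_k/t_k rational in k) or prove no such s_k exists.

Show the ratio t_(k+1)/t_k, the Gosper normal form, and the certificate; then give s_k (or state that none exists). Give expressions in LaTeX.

s_k = k \left(- 3 k^{4} + 2 k^{3} + 2 k - 4\right)

Compute t_(k+1)/t_k: get (15*k**4 + 82*k**3 + 174*k**2 + 165*k + 61)/(15*k**4 + 22*k**3 + 18*k**2 + 3*k + 3).
So A=1 and B=1, with C=k**4 + 22*k**3/15 + 6*k**2/5 + k/5 + 1/5.
Key eq: (1)·f(k+1) = (1)·f(k) + (k**4 + 22*k**3/15 + 6*k**2/5 + k/5 + 1/5).
deg f ≤ 5 (via 0,0,4).
A polynomial solution: f(k) = k*(3*k**4 - 2*k**3 - 2*k + 4)/15.
Get s_k = R·t_k = k*(-3*k**4 + 2*k**3 + 2*k - 4) with R(k) = B(k−1)f(k)/C(k) = k*(3*k**4 - 2*k**3 - 2*k + 4)/(15*k**4 + 22*k**3 + 18*k**2 + 3*k + 3).
Check: Δs_k = -15*k**4 - 22*k**3 - 18*k**2 - 3*k - 3. ✓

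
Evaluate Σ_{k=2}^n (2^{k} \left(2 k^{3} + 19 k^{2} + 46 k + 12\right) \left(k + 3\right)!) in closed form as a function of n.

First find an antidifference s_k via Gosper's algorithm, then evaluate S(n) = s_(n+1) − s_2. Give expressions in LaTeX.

S(n) = 2 \cdot 2^{n} n^{2} \left(n + 4\right)! + 12 \cdot 2^{n} n \left(n + 4\right)! + 2 \cdot 2^{n} \left(n + 4\right)! - 3840

Ratio r(k) = 2*(2*k**4 + 33*k**3 + 190*k**2 + 439*k + 316)/(2*k**3 + 19*k**2 + 46*k + 12).
Normal form (A,B,C) = (2*k + 8, 1, k**3 + 19*k**2/2 + 23*k + 6).
Need (2*k + 8)·f(k+1) − (1)·f(k) = k**3 + 19*k**2/2 + 23*k + 6.
Degrees (1,0,3) ⇒ d ≤ 2.
Coefficient equations give f(k) = (k**2 + 4*k - 4)/2.
Then R = B(k−1)f/C = (k**2 + 4*k - 4)/(2*k**3 + 19*k**2 + 46*k + 12), so s_k = R(k)·t_k = 2**k*(k**2 + 4*k - 4)*factorial(k + 3).
Check: Δs_k = 2**k*(2*k**3 + 19*k**2 + 46*k + 12)*factorial(k + 3). ✓
Σ_(k=2)^n t_k = s_(n+1) − s_(2) = (2**(n + 1)*(n**2 + 6*n + 1)*factorial(n + 4)) − (3840), i.e. 2*2**n*n**2*factorial(n + 4) + 12*2**n*n*factorial(n + 4) + 2*2**n*factorial(n + 4) - 3840.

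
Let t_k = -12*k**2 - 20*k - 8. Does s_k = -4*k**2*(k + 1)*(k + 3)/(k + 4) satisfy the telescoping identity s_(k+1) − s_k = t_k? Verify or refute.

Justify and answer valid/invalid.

s_(k+1) = -4*(k + 1)**2*(k + 2)*(k + 4)/(k + 5)
s_(k+1) − s_k = 4*(-3*k**4 - 30*k**3 - 91*k**2 - 96*k - 32)/(k**2 + 9*k + 20)
(s_(k+1) − s_k) − t_k = 8*(k**3 + 8*k**2 + 11*k + 4)/(k**2 + 9*k + 20)

Invalid: residual 8*(k**3 + 8*k**2 + 11*k + 4)/(k**2 + 9*k + 20) ≠ 0.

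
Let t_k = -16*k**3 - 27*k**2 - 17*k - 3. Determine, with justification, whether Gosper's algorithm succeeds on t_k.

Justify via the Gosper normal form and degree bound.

t_(k+1)/t_k = (16*k**3 + 75*k**2 + 119*k + 63)/(16*k**3 + 27*k**2 + 17*k + 3).
A = 1, B = 1, C = k**3 + 27*k**2/16 + 17*k/16 + 3/16.
Solve (1)·f(k+1) − (1)·f(k) = k**3 + 27*k**2/16 + 17*k/16 + 3/16.
From deg A=0, deg B=0, deg C=3: d=4.
Coefficient equations give f(k) = k*(4*k**3 + k**2 - k - 1)/16.
Then R = B(k−1)f/C = k*(4*k**3 + k**2 - k - 1)/(16*k**3 + 27*k**2 + 17*k + 3), so s_k = R(k)·t_k = k*(-4*k**3 - k**2 + k + 1).
Check: Δs_k = -16*k**3 - 27*k**2 - 17*k - 3. ✓

Yes. s_k = k*(-4*k**3 - k**2 + k + 1).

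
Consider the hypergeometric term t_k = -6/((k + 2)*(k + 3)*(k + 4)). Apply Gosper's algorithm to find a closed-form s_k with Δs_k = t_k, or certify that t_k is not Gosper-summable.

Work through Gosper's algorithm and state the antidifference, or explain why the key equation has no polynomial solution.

t_(k+1)/t_k = (k + 2)/(k + 5).
So A=k + 2 and B=k + 5, with C=1.
Need (k + 2)·f(k+1) − (k + 4)·f(k) = 1.
Bound: deg f ≤ 2.
Solve for f: f(k) = k*(k + 5)/12 (degree 2 ≤ 2).
R(k) = B(k−1)·f(k)/C(k) = k*(k + 4)*(k + 5)/12; s_k = R·t_k = k*(-k - 5)/(2*(k + 2)*(k + 3)).
Verify: -6/(k**3 + 9*k**2 + 26*k + 24) matches t_k.

s_k = k*(-k - 5)/(2*(k + 2)*(k + 3))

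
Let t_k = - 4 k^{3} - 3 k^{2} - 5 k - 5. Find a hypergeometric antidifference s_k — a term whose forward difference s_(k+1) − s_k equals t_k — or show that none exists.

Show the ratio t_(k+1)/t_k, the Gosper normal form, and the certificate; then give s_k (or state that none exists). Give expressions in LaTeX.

The ratio is (4*k**3 + 15*k**2 + 23*k + 17)/(4*k**3 + 3*k**2 + 5*k + 5).
Gosper form: A/B · C(k+1)/C(k) with A=1, B=1, C=k**3 + 3*k**2/4 + 5*k/4 + 5/4.
Solve (1)·f(k+1) − (1)·f(k) = k**3 + 3*k**2/4 + 5*k/4 + 5/4.
Bound: deg f ≤ 4.
Coefficient equations give f(k) = k*(k**3 - k**2 + 2*k + 3)/4.
So s_k = (B(k−1)f/C)·t_k = (k*(k**3 - k**2 + 2*k + 3)/(4*k**3 + 3*k**2 + 5*k + 5))·t_k = k*(-k**3 + k**2 - 2*k - 3).
Check: Δs_k = -4*k**3 - 3*k**2 - 5*k - 5. ✓

s_k = k \left(- k^{3} + k^{2} - 2 k - 3\right)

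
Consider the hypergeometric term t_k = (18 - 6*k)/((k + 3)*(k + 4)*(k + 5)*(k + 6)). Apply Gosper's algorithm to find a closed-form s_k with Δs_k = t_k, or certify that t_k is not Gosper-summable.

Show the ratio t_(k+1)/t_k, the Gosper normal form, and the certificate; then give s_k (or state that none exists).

r(k) = (k - 2)*(k + 3)/((k - 3)*(k + 7)) after simplifying.
Factor: A=k + 3; B=k + 7; C=k - 3.
f must satisfy (k + 3)·f(k+1) − (k + 6)·f(k) = k - 3.
d = 3 from the (1,1,1) case.
A polynomial solution: f(k) = -k*(k**2 + 12*k + 107)/120.
So s_k = (B(k−1)f/C)·t_k = (-k*(k + 6)*(k**2 + 12*k + 107)/(120*(k - 3)))·t_k = k*(k**2 + 12*k + 107)/(20*(k + 3)*(k + 4)*(k + 5)).
s_(k+1) − s_k = 6*(3 - k)/(k**4 + 18*k**3 + 119*k**2 + 342*k + 360) = t_k.

s_k = k*(k**2 + 12*k + 107)/(20*(k + 3)*(k + 4)*(k + 5))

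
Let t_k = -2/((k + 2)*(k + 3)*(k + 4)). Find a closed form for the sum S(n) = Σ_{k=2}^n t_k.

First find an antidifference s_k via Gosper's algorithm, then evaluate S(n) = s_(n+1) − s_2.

S(n) = (-n**2 - 7*n + 8)/(20*(n**2 + 7*n + 12))

The ratio is (k + 2)/(k + 5).
Take A(k)=k + 2, B(k)=k + 5, C(k)=1.
Solve (k + 2)·f(k+1) − (k + 4)·f(k) = 1.
Bound: deg f ≤ 2.
Solve for f: f(k) = k*(k + 5)/12 (degree 2 ≤ 2).
Get s_k = R·t_k = k*(-k - 5)/(6*(k + 2)*(k + 3)) with R(k) = B(k−1)f(k)/C(k) = k*(k + 4)*(k + 5)/12.
Check: Δs_k = -2/(k**3 + 9*k**2 + 26*k + 24). ✓
Telescope: S(n) = s_(n+1) − s_(2) = (-n**2 - 7*n - 6)/(6*(n**2 + 7*n + 12)) − (-7/60) = (-n**2 - 7*n + 8)/(20*(n**2 + 7*n + 12)).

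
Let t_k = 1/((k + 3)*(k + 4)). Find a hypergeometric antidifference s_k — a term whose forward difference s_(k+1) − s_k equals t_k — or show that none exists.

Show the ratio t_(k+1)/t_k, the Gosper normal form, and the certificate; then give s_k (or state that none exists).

r(k) = (k + 3)/(k + 5) after simplifying.
Gosper form: A/B · C(k+1)/C(k) with A=k + 3, B=k + 5, C=1.
Set up (k + 3)·f(k+1) − (k + 4)·f(k) − (1) = 0.
d = 1 from the (1,1,0) case.
Match coefficients ⇒ f(k) = k/3.
R(k) = B(k−1)·f(k)/C(k) = k*(k + 4)/3; s_k = R·t_k = k/(3*(k + 3)).
s_(k+1) − s_k = 1/(k**2 + 7*k + 12) = t_k.

s_k = k/(3*(k + 3))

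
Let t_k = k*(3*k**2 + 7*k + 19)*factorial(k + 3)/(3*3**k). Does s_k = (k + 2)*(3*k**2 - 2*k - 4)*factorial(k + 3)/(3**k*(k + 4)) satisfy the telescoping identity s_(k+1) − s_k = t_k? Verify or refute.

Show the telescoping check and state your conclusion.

s_(k+1) = (k + 3)*(3*k**2 + 4*k - 3)*factorial(k + 4)/(3*3**k*(k + 5))
s_(k+1) − s_k = (3*k**5 + 28*k**4 + 104*k**3 + 235*k**2 + 216*k - 24)*factorial(k + 3)/(3*3**k*(k + 4)*(k + 5))
(s_(k+1) − s_k) − t_k = -2*(3*k**4 + 19*k**3 + 38*k**2 + 82*k + 12)*factorial(k + 3)/(3*3**k*(k + 4)*(k + 5))

Invalid: residual -2*(3*k**4 + 19*k**3 + 38*k**2 + 82*k + 12)*factorial(k + 3)/(3*3**k*(k + 4)*(k + 5)) ≠ 0.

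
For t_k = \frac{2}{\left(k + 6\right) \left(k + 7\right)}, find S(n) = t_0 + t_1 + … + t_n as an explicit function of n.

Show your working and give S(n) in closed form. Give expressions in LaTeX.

Ratio r(k) = (k + 6)/(k + 8).
Gosper form: A/B · C(k+1)/C(k) with A=k + 6, B=k + 8, C=1.
Key eq: (k + 6)·f(k+1) = (k + 7)·f(k) + (1).
d = 1 from the (1,1,0) case.
Solving with deg f ≤ 1: f(k) = k/6.
Get s_k = R·t_k = k/(3*(k + 6)) with R(k) = B(k−1)f(k)/C(k) = k*(k + 7)/6.
s_(k+1) − s_k = 2/(k**2 + 13*k + 42) = t_k.
Evaluate: s_(n+1) = (n + 1)/(3*(n + 7)); subtract s_(0) = 0 ⇒ S(n) = (n + 1)/(3*(n + 7)).

S(n) = \frac{n + 1}{3 \left(n + 7\right)}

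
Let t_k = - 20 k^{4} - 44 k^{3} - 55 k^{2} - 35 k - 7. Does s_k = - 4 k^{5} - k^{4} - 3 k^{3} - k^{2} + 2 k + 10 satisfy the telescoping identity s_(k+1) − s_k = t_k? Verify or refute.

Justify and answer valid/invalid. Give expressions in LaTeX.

Valid — Δs_k = t_k.

s_(k+1) = -4*k**5 - 21*k**4 - 47*k**3 - 56*k**2 - 33*k + 3
s_(k+1) − s_k = -20*k**4 - 44*k**3 - 55*k**2 - 35*k - 7
(s_(k+1) − s_k) − t_k = 0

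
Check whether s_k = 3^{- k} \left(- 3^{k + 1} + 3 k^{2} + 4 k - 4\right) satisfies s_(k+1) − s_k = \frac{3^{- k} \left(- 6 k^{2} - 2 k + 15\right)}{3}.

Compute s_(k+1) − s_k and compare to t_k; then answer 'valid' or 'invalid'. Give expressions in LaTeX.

s_(k+1) = -3 + 4*k/(3*3**k) + (k + 1)**2/3**k
s_(k+1) − s_k = (-6*k**2 - 2*k + 15)/(3*3**k)
(s_(k+1) − s_k) − t_k = 0

Valid: the claim telescopes to t_k.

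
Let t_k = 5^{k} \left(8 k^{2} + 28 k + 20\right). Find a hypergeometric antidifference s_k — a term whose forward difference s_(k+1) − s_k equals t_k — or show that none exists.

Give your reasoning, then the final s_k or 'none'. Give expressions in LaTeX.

s_k = 2 \cdot 5^{k} k \left(k + 1\right)

Compute t_(k+1)/t_k: get 5*(2*k**2 + 11*k + 14)/(2*k**2 + 7*k + 5).
So A=5 and B=1, with C=k**2 + 7*k/2 + 5/2.
Need (5)·f(k+1) − (1)·f(k) = k**2 + 7*k/2 + 5/2.
Bound: deg f ≤ 2.
Match coefficients ⇒ f(k) = k*(k + 1)/4.
Get s_k = R·t_k = 2*5**k*k*(k + 1) with R(k) = B(k−1)f(k)/C(k) = k/(2*(2*k + 5)).
Verify: 4*5**k*(k + 1)*(2*k + 5) matches t_k.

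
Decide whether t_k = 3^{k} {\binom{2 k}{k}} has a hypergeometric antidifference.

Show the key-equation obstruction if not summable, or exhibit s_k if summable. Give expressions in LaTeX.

No — t_k has no hypergeometric antidifference.

Ratio r(k) = 6*(2*k + 1)/(k + 1).
Factor: A=12*k + 6; B=k + 1; C=1.
Solve (12*k + 6)·f(k+1) − (k)·f(k) = 1.
d = -1 from the (1,1,0) case.
deg f ≤ -1 is impossible — no certificate.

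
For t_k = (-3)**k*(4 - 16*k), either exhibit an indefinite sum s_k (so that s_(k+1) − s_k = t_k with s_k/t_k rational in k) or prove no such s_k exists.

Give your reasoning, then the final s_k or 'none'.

t_(k+1)/t_k = 3*(-4*k - 3)/(4*k - 1).
So A=-3 and B=1, with C=k - 1/4.
Set up (-3)·f(k+1) − (1)·f(k) − (k - 1/4) = 0.
deg f ≤ 1 (via 0,0,1).
A polynomial solution: f(k) = -(k - 1)/4.
R(k) = B(k−1)·f(k)/C(k) = -(k - 1)/(4*k - 1); s_k = R·t_k = 4*(-3)**k*(k - 1).
s_(k+1) − s_k = (-3)**k*(4 - 16*k) = t_k.

s_k = 4*(-3)**k*(k - 1)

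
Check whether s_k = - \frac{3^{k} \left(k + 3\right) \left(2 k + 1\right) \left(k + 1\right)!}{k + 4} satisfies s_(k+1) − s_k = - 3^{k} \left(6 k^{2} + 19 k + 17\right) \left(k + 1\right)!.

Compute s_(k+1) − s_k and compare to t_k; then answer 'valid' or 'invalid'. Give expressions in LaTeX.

s_(k+1) = -3**(k + 1)*(k + 4)*(2*k + 3)*factorial(k + 2)/(k + 5)
s_(k+1) − s_k = -3**k*(2*k + 7)*(3*k**3 + 23*k**2 + 52*k + 39)*factorial(k + 1)/((k + 4)*(k + 5))
(s_(k+1) − s_k) − t_k = 3**k*(6*k**3 + 43*k**2 + 91*k + 67)*factorial(k + 1)/((k + 4)*(k + 5))

Invalid: residual \frac{3^{k} \left(6 k^{3} + 43 k^{2} + 91 k + 67\right) \left(k + 1\right)!}{\left(k + 4\right) \left(k + 5\right)} ≠ 0.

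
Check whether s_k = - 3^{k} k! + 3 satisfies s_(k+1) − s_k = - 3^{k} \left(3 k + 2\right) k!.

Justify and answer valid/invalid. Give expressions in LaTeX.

Valid — Δs_k = t_k.

s_(k+1) = -3**(k + 1)*factorial(k + 1) + 3
s_(k+1) − s_k = -3**k*(3*k + 2)*factorial(k)
(s_(k+1) − s_k) − t_k = 0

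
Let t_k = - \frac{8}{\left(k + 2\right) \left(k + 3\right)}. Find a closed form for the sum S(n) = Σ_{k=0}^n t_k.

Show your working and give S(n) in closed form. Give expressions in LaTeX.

S(n) = \frac{4 \left(- n - 1\right)}{n + 3}

Ratio r(k) = (k + 2)/(k + 4).
Normal form (A,B,C) = (k + 2, k + 4, 1).
Need (k + 2)·f(k+1) − (k + 3)·f(k) = 1.
Bound: deg f ≤ 1.
Match coefficients ⇒ f(k) = k/2.
Get s_k = R·t_k = -4*k/(k + 2) with R(k) = B(k−1)f(k)/C(k) = k*(k + 3)/2.
Δs = -8/(k**2 + 5*k + 6), as required.
Evaluate: s_(n+1) = 4*(-n - 1)/(n + 3); subtract s_(0) = 0 ⇒ S(n) = 4*(-n - 1)/(n + 3).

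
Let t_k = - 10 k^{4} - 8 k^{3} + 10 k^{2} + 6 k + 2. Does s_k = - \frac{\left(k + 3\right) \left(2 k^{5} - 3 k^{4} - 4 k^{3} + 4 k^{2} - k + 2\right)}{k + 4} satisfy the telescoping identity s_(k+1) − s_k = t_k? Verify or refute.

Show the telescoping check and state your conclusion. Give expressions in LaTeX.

Invalid: residual \frac{8 k^{5} + 51 k^{4} + 26 k^{3} - 50 k^{2} - 25 k - 10}{k^{2} + 9 k + 20} ≠ 0.

s_(k+1) = k*(-2*k**5 - 15*k**4 - 32*k**3 - 10*k**2 + 31*k + 28)/(k + 5)
s_(k+1) − s_k = (-10*k**6 - 90*k**5 - 211*k**4 - 38*k**3 + 206*k**2 + 113*k + 30)/(k**2 + 9*k + 20)
(s_(k+1) − s_k) − t_k = (8*k**5 + 51*k**4 + 26*k**3 - 50*k**2 - 25*k - 10)/(k**2 + 9*k + 20)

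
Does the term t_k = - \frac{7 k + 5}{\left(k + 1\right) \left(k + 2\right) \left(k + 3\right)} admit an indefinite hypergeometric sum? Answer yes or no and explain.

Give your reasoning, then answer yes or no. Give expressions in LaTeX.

t_(k+1)/t_k = (k + 1)*(7*k + 12)/((k + 4)*(7*k + 5)).
Take A(k)=k + 1, B(k)=k + 4, C(k)=k + 5/7.
Set up (k + 1)·f(k+1) − (k + 3)·f(k) − (k + 5/7) = 0.
Bound: deg f ≤ 2.
Solve for f: f(k) = k*(3*k + 2)/7 (degree 2 ≤ 2).
Then R = B(k−1)f/C = k*(k + 3)*(3*k + 2)/(7*k + 5), so s_k = R(k)·t_k = k*(-3*k - 2)/((k + 1)*(k + 2)).
Verify: (-7*k - 5)/(k**3 + 6*k**2 + 11*k + 6) matches t_k.

Yes. s_k = \frac{k \left(- 3 k - 2\right)}{\left(k + 1\right) \left(k + 2\right)}.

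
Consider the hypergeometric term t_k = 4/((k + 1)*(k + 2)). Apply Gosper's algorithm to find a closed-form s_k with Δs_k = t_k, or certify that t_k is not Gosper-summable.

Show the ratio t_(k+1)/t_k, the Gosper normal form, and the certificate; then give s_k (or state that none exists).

Compute t_(k+1)/t_k: get (k + 1)/(k + 3).
So A=k + 1 and B=k + 3, with C=1.
Solve (k + 1)·f(k+1) − (k + 2)·f(k) = 1.
deg f ≤ 1 (via 1,1,0).
A polynomial solution: f(k) = k.
Then R = B(k−1)f/C = k*(k + 2), so s_k = R(k)·t_k = 4*k/(k + 1).
s_(k+1) − s_k = 4/(k**2 + 3*k + 2) = t_k.

s_k = 4*k/(k + 1)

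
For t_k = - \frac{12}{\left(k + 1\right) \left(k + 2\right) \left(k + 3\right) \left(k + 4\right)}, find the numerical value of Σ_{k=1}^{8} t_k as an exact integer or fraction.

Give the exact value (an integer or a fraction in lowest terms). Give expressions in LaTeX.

The ratio is (k + 1)/(k + 5).
Take A(k)=k + 1, B(k)=k + 5, C(k)=1.
Set up (k + 1)·f(k+1) − (k + 4)·f(k) − (1) = 0.
Degrees (1,1,0) ⇒ d ≤ 3.
A polynomial solution: f(k) = k*(k**2 + 6*k + 11)/18.
R(k) = B(k−1)·f(k)/C(k) = k*(k + 4)*(k**2 + 6*k + 11)/18; s_k = R·t_k = 2*k*(-k**2 - 6*k - 11)/(3*(k + 1)*(k + 2)*(k + 3)).
Check: Δs_k = -12/(k**4 + 10*k**3 + 35*k**2 + 50*k + 24). ✓
Σ_(k=1)^(8) t_k = s_(9) − s_(1) = -73/110 − (-1/2) = -9/55.

Σ = -9/55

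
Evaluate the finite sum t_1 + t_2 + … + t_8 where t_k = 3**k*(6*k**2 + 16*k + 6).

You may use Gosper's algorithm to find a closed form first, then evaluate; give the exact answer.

Σ = 4605816

Compute t_(k+1)/t_k: get 3*(3*k**2 + 14*k + 14)/(3*k**2 + 8*k + 3).
Factor: A=3; B=1; C=k**2 + 8*k/3 + 1.
Set up (3)·f(k+1) − (1)·f(k) − (k**2 + 8*k/3 + 1) = 0.
Degrees (0,0,2) ⇒ d ≤ 2.
A polynomial solution: f(k) = k*(3*k - 1)/6.
R(k) = B(k−1)·f(k)/C(k) = k*(3*k - 1)/(2*(3*k**2 + 8*k + 3)); s_k = R·t_k = 3**k*k*(3*k - 1).
Verify: 3**k*(6*k**2 + 16*k + 6) matches t_k.
Telescoping: Σ = s_(9) − s_(1) = 4605822 − (6) = 4605816.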